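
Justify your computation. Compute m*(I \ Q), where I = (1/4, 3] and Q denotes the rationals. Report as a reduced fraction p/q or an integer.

The interval I = (1/4, 3] has m(I) = 3 - 1/4 = 11/4 (endpoints are measure-zero, so open/closed/half-open agree). Write I = (I cap Q) u (I \ Q). The rationals in I are countable, so m*(I cap Q) = 0 (cover each rational by intervals whose total length is arbitrarily small). By countable subadditivity m*(I) <= m*(I cap Q) + m*(I \ Q), hence m*(I \ Q) >= m(I) = 11/4. The reverse inequality m*(I \ Q) <= m*(I) = 11/4 is trivial since (I \ Q) is a subset of I. Therefore m*(I \ Q) = 11/4.

11/4


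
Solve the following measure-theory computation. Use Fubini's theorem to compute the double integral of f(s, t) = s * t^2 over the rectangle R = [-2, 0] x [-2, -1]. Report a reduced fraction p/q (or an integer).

f(s, t) is a tensor product of a function of s and a function of t, and both factors are bounded continuous (hence Lebesgue integrable) on the rectangle, so Fubini's theorem applies:
  integral_R f d(m x m) = (integral_a1^b1 s ds) * (integral_a2^b2 t^2 dt).
Inner integral in s: integral_{-2}^{0} s ds = (0^2 - (-2)^2)/2
  = -2.
Inner integral in t: integral_{-2}^{-1} t^2 dt = ((-1)^3 - (-2)^3)/3
  = 7/3.
Product: (-2) * (7/3) = -14/3.

-14/3


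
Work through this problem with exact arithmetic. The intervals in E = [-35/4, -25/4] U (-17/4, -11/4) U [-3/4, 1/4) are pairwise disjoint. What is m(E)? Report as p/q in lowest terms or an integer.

For pairwise disjoint intervals, m(union_i I_i) = sum_i m(I_i),
and m is invariant under swapping open/closed endpoints (single points have measure 0).
So m(E) = sum_i (b_i - a_i).
  I_1 has length -25/4 - (-35/4) = 5/2.
  I_2 has length -11/4 - (-17/4) = 3/2.
  I_3 has length 1/4 - (-3/4) = 1.
Summing:
  m(E) = 5/2 + 3/2 + 1 = 5.

5


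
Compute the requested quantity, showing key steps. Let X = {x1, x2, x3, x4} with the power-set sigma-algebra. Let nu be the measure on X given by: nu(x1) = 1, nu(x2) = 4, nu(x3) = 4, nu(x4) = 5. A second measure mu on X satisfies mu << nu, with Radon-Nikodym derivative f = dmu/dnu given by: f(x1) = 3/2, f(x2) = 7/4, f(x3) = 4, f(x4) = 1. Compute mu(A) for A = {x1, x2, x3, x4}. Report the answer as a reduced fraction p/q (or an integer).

By the defining property of the Radon-Nikodym derivative, for every measurable set A,
  mu(A) = integral_A f dnu.
Since nu is a discrete measure concentrated on the atoms of X, the integral over A reduces to the sum
  mu(A) = sum_{x in A} f(x) * nu({x}).
Computing each term:
  x1: f(x1) * nu(x1) = 3/2 * 1 = 3/2.
  x2: f(x2) * nu(x2) = 7/4 * 4 = 7.
  x3: f(x3) * nu(x3) = 4 * 4 = 16.
  x4: f(x4) * nu(x4) = 1 * 5 = 5.
Summing: mu(A) = 3/2 + 7 + 16 + 5 = 59/2.

59/2


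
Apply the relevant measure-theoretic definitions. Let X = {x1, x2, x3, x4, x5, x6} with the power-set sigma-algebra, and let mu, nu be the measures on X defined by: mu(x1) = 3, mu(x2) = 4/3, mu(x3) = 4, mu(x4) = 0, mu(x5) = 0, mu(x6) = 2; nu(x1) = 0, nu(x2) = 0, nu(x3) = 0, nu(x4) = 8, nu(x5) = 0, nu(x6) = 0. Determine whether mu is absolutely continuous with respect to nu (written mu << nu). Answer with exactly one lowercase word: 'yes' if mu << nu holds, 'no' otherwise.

mu << nu means: every nu-null measurable set is also mu-null; equivalently, for every atom x, if nu({x}) = 0 then mu({x}) = 0.
Checking each atom:
  x1: nu = 0, mu = 3 > 0 -> violates mu << nu.
  x2: nu = 0, mu = 4/3 > 0 -> violates mu << nu.
  x3: nu = 0, mu = 4 > 0 -> violates mu << nu.
  x4: nu = 8 > 0 -> no constraint.
  x5: nu = 0, mu = 0 -> consistent with mu << nu.
  x6: nu = 0, mu = 2 > 0 -> violates mu << nu.
The atom(s) x1, x2, x3, x6 violate the condition (nu = 0 but mu > 0). Therefore mu is NOT absolutely continuous w.r.t. nu.

no


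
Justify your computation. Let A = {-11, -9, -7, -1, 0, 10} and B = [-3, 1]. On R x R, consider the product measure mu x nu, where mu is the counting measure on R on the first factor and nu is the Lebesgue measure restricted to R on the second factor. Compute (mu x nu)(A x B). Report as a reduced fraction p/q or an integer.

For a measurable rectangle A x B, the product measure satisfies
  (mu x nu)(A x B) = mu(A) * nu(B).
  mu(A) = 6.
  nu(B) = 4.
  (mu x nu)(A x B) = 6 * 4 = 24.

24


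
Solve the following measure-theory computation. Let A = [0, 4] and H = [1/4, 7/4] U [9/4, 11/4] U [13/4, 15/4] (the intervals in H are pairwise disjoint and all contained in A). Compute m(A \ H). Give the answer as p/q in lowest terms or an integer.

The ambient interval has length m(A) = 4 - 0 = 4.
Since the holes are disjoint and sit inside A, by finite additivity
  m(H) = sum_i (b_i - a_i), and m(A \ H) = m(A) - m(H).
Computing the hole measures:
  m(H_1) = 7/4 - 1/4 = 3/2.
  m(H_2) = 11/4 - 9/4 = 1/2.
  m(H_3) = 15/4 - 13/4 = 1/2.
Summed: m(H) = 3/2 + 1/2 + 1/2 = 5/2.
So m(A \ H) = 4 - 5/2 = 3/2.

3/2


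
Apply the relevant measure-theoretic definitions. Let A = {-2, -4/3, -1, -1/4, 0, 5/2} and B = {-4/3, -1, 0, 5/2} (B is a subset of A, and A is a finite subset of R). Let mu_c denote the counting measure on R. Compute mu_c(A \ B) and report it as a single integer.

Counting measure assigns mu_c(E) = |E| (number of elements) when E is finite. For B subset A, A \ B is the set of elements of A not in B, so |A \ B| = |A| - |B|.
|A| = 6, |B| = 4, so mu_c(A \ B) = 6 - 4 = 2.

2


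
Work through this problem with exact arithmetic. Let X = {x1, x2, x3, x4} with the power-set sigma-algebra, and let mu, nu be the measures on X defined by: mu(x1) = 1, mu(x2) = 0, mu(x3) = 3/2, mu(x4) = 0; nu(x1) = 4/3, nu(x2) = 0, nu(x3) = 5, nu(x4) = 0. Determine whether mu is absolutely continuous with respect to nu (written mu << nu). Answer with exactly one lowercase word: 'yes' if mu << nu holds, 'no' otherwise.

mu << nu means: every nu-null measurable set is also mu-null; equivalently, for every atom x, if nu({x}) = 0 then mu({x}) = 0.
Checking each atom:
  x1: nu = 4/3 > 0 -> no constraint.
  x2: nu = 0, mu = 0 -> consistent with mu << nu.
  x3: nu = 5 > 0 -> no constraint.
  x4: nu = 0, mu = 0 -> consistent with mu << nu.
No atom violates the condition. Therefore mu << nu.

yes


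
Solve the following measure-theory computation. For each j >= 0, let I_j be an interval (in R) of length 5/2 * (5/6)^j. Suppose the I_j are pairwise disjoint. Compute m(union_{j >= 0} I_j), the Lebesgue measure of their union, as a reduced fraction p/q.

By countable additivity of the Lebesgue measure on pairwise disjoint measurable sets,
  m(union_{j >= 0} I_j) = sum_{j >= 0} m(I_j) = sum_{j >= 0} a * r^j,
  with a = 5/2 and r = 5/6.
Since 0 < r = 5/6 < 1, the geometric series converges:
  sum_{j >= 0} a * r^j = a / (1 - r).
  = 5/2 / (1 - 5/6)
  = 5/2 / (1/6)
  = 15.

15


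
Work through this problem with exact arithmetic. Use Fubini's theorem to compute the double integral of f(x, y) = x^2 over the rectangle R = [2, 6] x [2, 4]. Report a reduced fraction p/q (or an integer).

f(x, y) is a tensor product of a function of x and a function of y, and both factors are bounded continuous (hence Lebesgue integrable) on the rectangle, so Fubini's theorem applies:
  integral_R f d(m x m) = (integral_a1^b1 x^2 dx) * (integral_a2^b2 1 dy).
Inner integral in x: integral_{2}^{6} x^2 dx = (6^3 - 2^3)/3
  = 208/3.
Inner integral in y: integral_{2}^{4} 1 dy = (4^1 - 2^1)/1
  = 2.
Product: (208/3) * (2) = 416/3.

416/3


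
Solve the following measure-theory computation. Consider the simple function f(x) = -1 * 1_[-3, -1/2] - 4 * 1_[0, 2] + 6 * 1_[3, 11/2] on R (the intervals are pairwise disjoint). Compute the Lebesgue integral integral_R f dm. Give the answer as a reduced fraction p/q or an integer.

For a simple function f = sum_i c_i * 1_{A_i} with disjoint A_i,
  integral f dm = sum_i c_i * m(A_i).
Lengths of the A_i:
  m(A_1) = -1/2 - (-3) = 5/2.
  m(A_2) = 2 - 0 = 2.
  m(A_3) = 11/2 - 3 = 5/2.
Contributions c_i * m(A_i):
  (-1) * (5/2) = -5/2.
  (-4) * (2) = -8.
  (6) * (5/2) = 15.
Total: -5/2 - 8 + 15 = 9/2.

9/2


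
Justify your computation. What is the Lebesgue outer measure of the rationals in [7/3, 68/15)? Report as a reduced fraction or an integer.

Q cap [7/3, 68/15) is countable; list its elements as q_1, q_2, ... . Fix eps > 0 and cover the k-th point by an interval of length eps * 2^(-k). The cover has total length eps * sum_{k>=1} 2^(-k) = eps, so by definition of outer measure m*(Q cap [7/3, 68/15)) <= eps. Since eps was arbitrary and m* >= 0, the outer measure is 0.

0


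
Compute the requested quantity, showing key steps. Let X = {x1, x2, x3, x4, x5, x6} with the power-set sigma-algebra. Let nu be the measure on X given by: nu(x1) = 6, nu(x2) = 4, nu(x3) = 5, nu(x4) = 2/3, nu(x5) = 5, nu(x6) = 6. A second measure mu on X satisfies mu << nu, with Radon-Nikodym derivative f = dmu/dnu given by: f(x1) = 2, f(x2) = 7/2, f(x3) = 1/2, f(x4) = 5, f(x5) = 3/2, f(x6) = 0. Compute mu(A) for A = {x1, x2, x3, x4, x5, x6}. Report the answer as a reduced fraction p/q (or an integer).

By the defining property of the Radon-Nikodym derivative, for every measurable set A,
  mu(A) = integral_A f dnu.
Since nu is a discrete measure concentrated on the atoms of X, the integral over A reduces to the sum
  mu(A) = sum_{x in A} f(x) * nu({x}).
Computing each term:
  x1: f(x1) * nu(x1) = 2 * 6 = 12.
  x2: f(x2) * nu(x2) = 7/2 * 4 = 14.
  x3: f(x3) * nu(x3) = 1/2 * 5 = 5/2.
  x4: f(x4) * nu(x4) = 5 * 2/3 = 10/3.
  x5: f(x5) * nu(x5) = 3/2 * 5 = 15/2.
  x6: f(x6) * nu(x6) = 0 * 6 = 0.
Summing: mu(A) = 12 + 14 + 5/2 + 10/3 + 15/2 + 0 = 118/3.

118/3


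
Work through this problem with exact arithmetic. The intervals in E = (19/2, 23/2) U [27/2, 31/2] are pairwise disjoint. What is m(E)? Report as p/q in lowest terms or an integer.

For pairwise disjoint intervals, m(union_i I_i) = sum_i m(I_i),
and m is invariant under swapping open/closed endpoints (single points have measure 0).
So m(E) = sum_i (b_i - a_i).
  I_1 has length 23/2 - 19/2 = 2.
  I_2 has length 31/2 - 27/2 = 2.
Summing:
  m(E) = 2 + 2 = 4.

4


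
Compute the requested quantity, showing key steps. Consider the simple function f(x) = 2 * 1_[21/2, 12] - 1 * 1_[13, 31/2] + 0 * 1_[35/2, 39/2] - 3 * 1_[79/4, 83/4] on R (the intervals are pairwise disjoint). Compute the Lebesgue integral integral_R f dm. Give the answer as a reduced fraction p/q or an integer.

For a simple function f = sum_i c_i * 1_{A_i} with disjoint A_i,
  integral f dm = sum_i c_i * m(A_i).
Lengths of the A_i:
  m(A_1) = 12 - 21/2 = 3/2.
  m(A_2) = 31/2 - 13 = 5/2.
  m(A_3) = 39/2 - 35/2 = 2.
  m(A_4) = 83/4 - 79/4 = 1.
Contributions c_i * m(A_i):
  (2) * (3/2) = 3.
  (-1) * (5/2) = -5/2.
  (0) * (2) = 0.
  (-3) * (1) = -3.
Total: 3 - 5/2 + 0 - 3 = -5/2.

-5/2


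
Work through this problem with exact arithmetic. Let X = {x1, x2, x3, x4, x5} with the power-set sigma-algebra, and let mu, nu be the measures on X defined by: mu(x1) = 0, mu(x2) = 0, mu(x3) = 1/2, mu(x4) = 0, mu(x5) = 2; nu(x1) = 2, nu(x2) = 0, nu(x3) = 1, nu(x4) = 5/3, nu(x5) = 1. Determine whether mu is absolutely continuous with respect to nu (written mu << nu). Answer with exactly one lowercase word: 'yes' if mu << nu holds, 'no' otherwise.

mu << nu means: every nu-null measurable set is also mu-null; equivalently, for every atom x, if nu({x}) = 0 then mu({x}) = 0.
Checking each atom:
  x1: nu = 2 > 0 -> no constraint.
  x2: nu = 0, mu = 0 -> consistent with mu << nu.
  x3: nu = 1 > 0 -> no constraint.
  x4: nu = 5/3 > 0 -> no constraint.
  x5: nu = 1 > 0 -> no constraint.
No atom violates the condition. Therefore mu << nu.

yes


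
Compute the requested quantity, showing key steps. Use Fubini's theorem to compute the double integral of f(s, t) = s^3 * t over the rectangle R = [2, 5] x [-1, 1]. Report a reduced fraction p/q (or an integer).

f(s, t) is a tensor product of a function of s and a function of t, and both factors are bounded continuous (hence Lebesgue integrable) on the rectangle, so Fubini's theorem applies:
  integral_R f d(m x m) = (integral_a1^b1 s^3 ds) * (integral_a2^b2 t dt).
Inner integral in s: integral_{2}^{5} s^3 ds = (5^4 - 2^4)/4
  = 609/4.
Inner integral in t: integral_{-1}^{1} t dt = (1^2 - (-1)^2)/2
  = 0.
Product: (609/4) * (0) = 0.

0


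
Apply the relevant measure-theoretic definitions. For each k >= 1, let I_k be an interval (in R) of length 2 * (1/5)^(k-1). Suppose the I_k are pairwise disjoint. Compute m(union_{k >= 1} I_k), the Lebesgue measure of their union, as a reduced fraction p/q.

By countable additivity of the Lebesgue measure on pairwise disjoint measurable sets,
  m(union_{k >= 1} I_k) = sum_{k >= 1} m(I_k) = sum_{k >= 1} a * r^(k-1),
  with a = 2 and r = 1/5.
Since 0 < r = 1/5 < 1, the geometric series converges:
  sum_{k >= 1} a * r^(k-1) = a / (1 - r).
  = 2 / (1 - 1/5)
  = 2 / (4/5)
  = 5/2.

5/2


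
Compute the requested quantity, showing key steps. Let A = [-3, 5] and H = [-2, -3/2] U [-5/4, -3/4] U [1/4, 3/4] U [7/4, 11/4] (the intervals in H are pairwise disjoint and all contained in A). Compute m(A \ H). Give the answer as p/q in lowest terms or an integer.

The ambient interval has length m(A) = 5 - (-3) = 8.
Since the holes are disjoint and sit inside A, by finite additivity
  m(H) = sum_i (b_i - a_i), and m(A \ H) = m(A) - m(H).
Computing the hole measures:
  m(H_1) = -3/2 - (-2) = 1/2.
  m(H_2) = -3/4 - (-5/4) = 1/2.
  m(H_3) = 3/4 - 1/4 = 1/2.
  m(H_4) = 11/4 - 7/4 = 1.
Summed: m(H) = 1/2 + 1/2 + 1/2 + 1 = 5/2.
So m(A \ H) = 8 - 5/2 = 11/2.

11/2


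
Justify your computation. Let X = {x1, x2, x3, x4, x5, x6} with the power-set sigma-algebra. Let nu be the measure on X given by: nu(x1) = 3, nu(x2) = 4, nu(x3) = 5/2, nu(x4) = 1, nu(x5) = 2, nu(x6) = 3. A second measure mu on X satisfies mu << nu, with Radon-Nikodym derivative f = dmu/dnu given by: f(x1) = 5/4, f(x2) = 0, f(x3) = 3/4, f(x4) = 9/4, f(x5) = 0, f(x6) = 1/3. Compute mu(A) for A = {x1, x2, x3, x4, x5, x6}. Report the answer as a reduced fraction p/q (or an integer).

By the defining property of the Radon-Nikodym derivative, for every measurable set A,
  mu(A) = integral_A f dnu.
Since nu is a discrete measure concentrated on the atoms of X, the integral over A reduces to the sum
  mu(A) = sum_{x in A} f(x) * nu({x}).
Computing each term:
  x1: f(x1) * nu(x1) = 5/4 * 3 = 15/4.
  x2: f(x2) * nu(x2) = 0 * 4 = 0.
  x3: f(x3) * nu(x3) = 3/4 * 5/2 = 15/8.
  x4: f(x4) * nu(x4) = 9/4 * 1 = 9/4.
  x5: f(x5) * nu(x5) = 0 * 2 = 0.
  x6: f(x6) * nu(x6) = 1/3 * 3 = 1.
Summing: mu(A) = 15/4 + 0 + 15/8 + 9/4 + 0 + 1 = 71/8.

71/8


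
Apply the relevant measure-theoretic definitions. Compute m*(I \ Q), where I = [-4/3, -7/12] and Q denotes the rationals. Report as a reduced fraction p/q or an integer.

The interval I = [-4/3, -7/12] has m(I) = -7/12 - (-4/3) = 3/4 (endpoints are measure-zero, so open/closed/half-open agree). Write I = (I cap Q) u (I \ Q). The rationals in I are countable, so m*(I cap Q) = 0 (cover each rational by intervals whose total length is arbitrarily small). By countable subadditivity m*(I) <= m*(I cap Q) + m*(I \ Q), hence m*(I \ Q) >= m(I) = 3/4. The reverse inequality m*(I \ Q) <= m*(I) = 3/4 is trivial since (I \ Q) is a subset of I. Therefore m*(I \ Q) = 3/4.

3/4


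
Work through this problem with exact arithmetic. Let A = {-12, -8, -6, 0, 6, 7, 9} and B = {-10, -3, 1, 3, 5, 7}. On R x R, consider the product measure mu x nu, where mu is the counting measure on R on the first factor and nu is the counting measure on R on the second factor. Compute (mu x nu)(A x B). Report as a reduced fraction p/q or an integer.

For a measurable rectangle A x B, the product measure satisfies
  (mu x nu)(A x B) = mu(A) * nu(B).
  mu(A) = 7.
  nu(B) = 6.
  (mu x nu)(A x B) = 7 * 6 = 42.

42


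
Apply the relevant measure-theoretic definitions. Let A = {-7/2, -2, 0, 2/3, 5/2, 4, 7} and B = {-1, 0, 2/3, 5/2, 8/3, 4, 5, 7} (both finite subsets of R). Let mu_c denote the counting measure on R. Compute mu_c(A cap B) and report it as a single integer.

Counting measure on a finite set equals cardinality. mu_c(A cap B) = |A cap B| (elements appearing in both).
Enumerating the elements of A that also lie in B gives 5 element(s).
So mu_c(A cap B) = 5.

5


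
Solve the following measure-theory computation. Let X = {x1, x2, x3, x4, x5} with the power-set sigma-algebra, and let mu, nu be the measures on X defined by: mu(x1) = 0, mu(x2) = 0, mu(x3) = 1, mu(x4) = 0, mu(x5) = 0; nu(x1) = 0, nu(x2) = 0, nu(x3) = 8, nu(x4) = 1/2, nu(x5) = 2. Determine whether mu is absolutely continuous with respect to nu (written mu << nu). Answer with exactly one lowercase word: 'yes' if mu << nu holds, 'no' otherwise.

mu << nu means: every nu-null measurable set is also mu-null; equivalently, for every atom x, if nu({x}) = 0 then mu({x}) = 0.
Checking each atom:
  x1: nu = 0, mu = 0 -> consistent with mu << nu.
  x2: nu = 0, mu = 0 -> consistent with mu << nu.
  x3: nu = 8 > 0 -> no constraint.
  x4: nu = 1/2 > 0 -> no constraint.
  x5: nu = 2 > 0 -> no constraint.
No atom violates the condition. Therefore mu << nu.

yes


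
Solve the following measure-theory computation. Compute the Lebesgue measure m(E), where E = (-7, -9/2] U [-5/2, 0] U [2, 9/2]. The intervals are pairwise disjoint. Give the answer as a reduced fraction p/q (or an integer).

For pairwise disjoint intervals, m(union_i I_i) = sum_i m(I_i),
and m is invariant under swapping open/closed endpoints (single points have measure 0).
So m(E) = sum_i (b_i - a_i).
  I_1 has length -9/2 - (-7) = 5/2.
  I_2 has length 0 - (-5/2) = 5/2.
  I_3 has length 9/2 - 2 = 5/2.
Summing:
  m(E) = 5/2 + 5/2 + 5/2 = 15/2.

15/2


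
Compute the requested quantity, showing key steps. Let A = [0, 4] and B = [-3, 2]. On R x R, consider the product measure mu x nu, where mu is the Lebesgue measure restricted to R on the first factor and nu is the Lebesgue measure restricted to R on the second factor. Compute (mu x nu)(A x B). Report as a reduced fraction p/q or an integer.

For a measurable rectangle A x B, the product measure satisfies
  (mu x nu)(A x B) = mu(A) * nu(B).
  mu(A) = 4.
  nu(B) = 5.
  (mu x nu)(A x B) = 4 * 5 = 20.

20


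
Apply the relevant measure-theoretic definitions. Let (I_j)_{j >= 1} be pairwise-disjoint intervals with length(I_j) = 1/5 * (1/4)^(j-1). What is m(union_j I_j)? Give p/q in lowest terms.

By countable additivity of the Lebesgue measure on pairwise disjoint measurable sets,
  m(union_{j >= 1} I_j) = sum_{j >= 1} m(I_j) = sum_{j >= 1} a * r^(j-1),
  with a = 1/5 and r = 1/4.
Since 0 < r = 1/4 < 1, the geometric series converges:
  sum_{j >= 1} a * r^(j-1) = a / (1 - r).
  = 1/5 / (1 - 1/4)
  = 1/5 / (3/4)
  = 4/15.

4/15


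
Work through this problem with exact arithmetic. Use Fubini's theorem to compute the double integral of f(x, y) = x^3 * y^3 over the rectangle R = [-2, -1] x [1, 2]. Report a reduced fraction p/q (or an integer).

f(x, y) is a tensor product of a function of x and a function of y, and both factors are bounded continuous (hence Lebesgue integrable) on the rectangle, so Fubini's theorem applies:
  integral_R f d(m x m) = (integral_a1^b1 x^3 dx) * (integral_a2^b2 y^3 dy).
Inner integral in x: integral_{-2}^{-1} x^3 dx = ((-1)^4 - (-2)^4)/4
  = -15/4.
Inner integral in y: integral_{1}^{2} y^3 dy = (2^4 - 1^4)/4
  = 15/4.
Product: (-15/4) * (15/4) = -225/16.

-225/16


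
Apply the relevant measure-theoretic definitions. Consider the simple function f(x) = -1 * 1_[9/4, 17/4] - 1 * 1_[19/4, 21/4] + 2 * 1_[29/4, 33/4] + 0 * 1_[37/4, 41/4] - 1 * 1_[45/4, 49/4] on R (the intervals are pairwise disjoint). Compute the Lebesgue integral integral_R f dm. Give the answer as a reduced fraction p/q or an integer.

For a simple function f = sum_i c_i * 1_{A_i} with disjoint A_i,
  integral f dm = sum_i c_i * m(A_i).
Lengths of the A_i:
  m(A_1) = 17/4 - 9/4 = 2.
  m(A_2) = 21/4 - 19/4 = 1/2.
  m(A_3) = 33/4 - 29/4 = 1.
  m(A_4) = 41/4 - 37/4 = 1.
  m(A_5) = 49/4 - 45/4 = 1.
Contributions c_i * m(A_i):
  (-1) * (2) = -2.
  (-1) * (1/2) = -1/2.
  (2) * (1) = 2.
  (0) * (1) = 0.
  (-1) * (1) = -1.
Total: -2 - 1/2 + 2 + 0 - 1 = -3/2.

-3/2


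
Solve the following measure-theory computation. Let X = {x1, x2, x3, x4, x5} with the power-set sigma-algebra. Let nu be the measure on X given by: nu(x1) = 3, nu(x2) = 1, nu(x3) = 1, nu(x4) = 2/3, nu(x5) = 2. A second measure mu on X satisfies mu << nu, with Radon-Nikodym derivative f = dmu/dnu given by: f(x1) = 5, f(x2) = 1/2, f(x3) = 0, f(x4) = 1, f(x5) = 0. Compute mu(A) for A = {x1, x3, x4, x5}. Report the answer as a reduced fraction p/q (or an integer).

By the defining property of the Radon-Nikodym derivative, for every measurable set A,
  mu(A) = integral_A f dnu.
Since nu is a discrete measure concentrated on the atoms of X, the integral over A reduces to the sum
  mu(A) = sum_{x in A} f(x) * nu({x}).
Computing each term:
  x1: f(x1) * nu(x1) = 5 * 3 = 15.
  x3: f(x3) * nu(x3) = 0 * 1 = 0.
  x4: f(x4) * nu(x4) = 1 * 2/3 = 2/3.
  x5: f(x5) * nu(x5) = 0 * 2 = 0.
Summing: mu(A) = 15 + 0 + 2/3 + 0 = 47/3.

47/3


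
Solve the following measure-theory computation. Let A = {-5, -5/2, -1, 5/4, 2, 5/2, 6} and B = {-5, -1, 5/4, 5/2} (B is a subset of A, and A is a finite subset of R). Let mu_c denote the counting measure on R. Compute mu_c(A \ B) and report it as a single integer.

Counting measure assigns mu_c(E) = |E| (number of elements) when E is finite. For B subset A, A \ B is the set of elements of A not in B, so |A \ B| = |A| - |B|.
|A| = 7, |B| = 4, so mu_c(A \ B) = 7 - 4 = 3.

3


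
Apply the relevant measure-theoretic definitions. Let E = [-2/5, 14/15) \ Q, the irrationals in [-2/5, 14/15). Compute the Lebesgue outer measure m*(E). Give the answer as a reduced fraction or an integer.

The interval I = [-2/5, 14/15) has m(I) = 14/15 - (-2/5) = 4/3 (endpoints are measure-zero, so open/closed/half-open agree). Write I = (I cap Q) u (I \ Q). The rationals in I are countable, so m*(I cap Q) = 0 (cover each rational by intervals whose total length is arbitrarily small). By countable subadditivity m*(I) <= m*(I cap Q) + m*(I \ Q), hence m*(I \ Q) >= m(I) = 4/3. The reverse inequality m*(I \ Q) <= m*(I) = 4/3 is trivial since (I \ Q) is a subset of I. Therefore m*(I \ Q) = 4/3.

4/3


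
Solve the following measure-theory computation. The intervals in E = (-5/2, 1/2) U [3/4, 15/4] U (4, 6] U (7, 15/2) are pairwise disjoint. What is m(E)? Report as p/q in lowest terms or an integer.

For pairwise disjoint intervals, m(union_i I_i) = sum_i m(I_i),
and m is invariant under swapping open/closed endpoints (single points have measure 0).
So m(E) = sum_i (b_i - a_i).
  I_1 has length 1/2 - (-5/2) = 3.
  I_2 has length 15/4 - 3/4 = 3.
  I_3 has length 6 - 4 = 2.
  I_4 has length 15/2 - 7 = 1/2.
Summing:
  m(E) = 3 + 3 + 2 + 1/2 = 17/2.

17/2


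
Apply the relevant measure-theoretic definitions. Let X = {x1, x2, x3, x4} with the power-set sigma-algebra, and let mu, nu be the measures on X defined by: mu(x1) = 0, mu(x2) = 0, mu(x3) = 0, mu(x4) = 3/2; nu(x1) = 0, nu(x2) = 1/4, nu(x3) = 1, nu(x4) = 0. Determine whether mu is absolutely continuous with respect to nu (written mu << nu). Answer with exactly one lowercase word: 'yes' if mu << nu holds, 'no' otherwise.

mu << nu means: every nu-null measurable set is also mu-null; equivalently, for every atom x, if nu({x}) = 0 then mu({x}) = 0.
Checking each atom:
  x1: nu = 0, mu = 0 -> consistent with mu << nu.
  x2: nu = 1/4 > 0 -> no constraint.
  x3: nu = 1 > 0 -> no constraint.
  x4: nu = 0, mu = 3/2 > 0 -> violates mu << nu.
The atom(s) x4 violate the condition (nu = 0 but mu > 0). Therefore mu is NOT absolutely continuous w.r.t. nu.

no


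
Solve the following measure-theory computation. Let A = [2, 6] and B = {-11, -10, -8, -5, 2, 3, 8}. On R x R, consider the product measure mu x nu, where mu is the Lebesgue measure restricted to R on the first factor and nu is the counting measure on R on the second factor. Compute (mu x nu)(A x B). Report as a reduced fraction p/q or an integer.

For a measurable rectangle A x B, the product measure satisfies
  (mu x nu)(A x B) = mu(A) * nu(B).
  mu(A) = 4.
  nu(B) = 7.
  (mu x nu)(A x B) = 4 * 7 = 28.

28


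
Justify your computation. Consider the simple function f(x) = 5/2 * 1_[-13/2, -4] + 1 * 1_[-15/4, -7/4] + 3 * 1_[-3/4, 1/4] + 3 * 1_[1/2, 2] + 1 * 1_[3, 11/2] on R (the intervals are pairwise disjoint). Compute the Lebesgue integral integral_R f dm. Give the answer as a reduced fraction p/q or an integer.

For a simple function f = sum_i c_i * 1_{A_i} with disjoint A_i,
  integral f dm = sum_i c_i * m(A_i).
Lengths of the A_i:
  m(A_1) = -4 - (-13/2) = 5/2.
  m(A_2) = -7/4 - (-15/4) = 2.
  m(A_3) = 1/4 - (-3/4) = 1.
  m(A_4) = 2 - 1/2 = 3/2.
  m(A_5) = 11/2 - 3 = 5/2.
Contributions c_i * m(A_i):
  (5/2) * (5/2) = 25/4.
  (1) * (2) = 2.
  (3) * (1) = 3.
  (3) * (3/2) = 9/2.
  (1) * (5/2) = 5/2.
Total: 25/4 + 2 + 3 + 9/2 + 5/2 = 73/4.

73/4


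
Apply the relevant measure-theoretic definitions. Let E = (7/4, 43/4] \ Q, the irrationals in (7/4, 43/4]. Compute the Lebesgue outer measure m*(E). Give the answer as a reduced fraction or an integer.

The interval I = (7/4, 43/4] has m(I) = 43/4 - 7/4 = 9 (endpoints are measure-zero, so open/closed/half-open agree). Write I = (I cap Q) u (I \ Q). The rationals in I are countable, so m*(I cap Q) = 0 (cover each rational by intervals whose total length is arbitrarily small). By countable subadditivity m*(I) <= m*(I cap Q) + m*(I \ Q), hence m*(I \ Q) >= m(I) = 9. The reverse inequality m*(I \ Q) <= m*(I) = 9 is trivial since (I \ Q) is a subset of I. Therefore m*(I \ Q) = 9.

9


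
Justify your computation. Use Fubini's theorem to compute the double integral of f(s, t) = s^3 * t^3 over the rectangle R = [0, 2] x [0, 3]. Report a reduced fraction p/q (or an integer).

f(s, t) is a tensor product of a function of s and a function of t, and both factors are bounded continuous (hence Lebesgue integrable) on the rectangle, so Fubini's theorem applies:
  integral_R f d(m x m) = (integral_a1^b1 s^3 ds) * (integral_a2^b2 t^3 dt).
Inner integral in s: integral_{0}^{2} s^3 ds = (2^4 - 0^4)/4
  = 4.
Inner integral in t: integral_{0}^{3} t^3 dt = (3^4 - 0^4)/4
  = 81/4.
Product: (4) * (81/4) = 81.

81


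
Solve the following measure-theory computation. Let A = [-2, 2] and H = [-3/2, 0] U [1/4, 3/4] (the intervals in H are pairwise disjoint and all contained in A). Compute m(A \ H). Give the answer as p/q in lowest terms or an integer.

The ambient interval has length m(A) = 2 - (-2) = 4.
Since the holes are disjoint and sit inside A, by finite additivity
  m(H) = sum_i (b_i - a_i), and m(A \ H) = m(A) - m(H).
Computing the hole measures:
  m(H_1) = 0 - (-3/2) = 3/2.
  m(H_2) = 3/4 - 1/4 = 1/2.
Summed: m(H) = 3/2 + 1/2 = 2.
So m(A \ H) = 4 - 2 = 2.

2


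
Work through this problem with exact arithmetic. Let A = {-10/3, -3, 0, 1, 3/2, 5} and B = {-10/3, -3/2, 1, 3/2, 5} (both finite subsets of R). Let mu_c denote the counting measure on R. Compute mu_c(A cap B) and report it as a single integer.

Counting measure on a finite set equals cardinality. mu_c(A cap B) = |A cap B| (elements appearing in both).
Enumerating the elements of A that also lie in B gives 4 element(s).
So mu_c(A cap B) = 4.

4


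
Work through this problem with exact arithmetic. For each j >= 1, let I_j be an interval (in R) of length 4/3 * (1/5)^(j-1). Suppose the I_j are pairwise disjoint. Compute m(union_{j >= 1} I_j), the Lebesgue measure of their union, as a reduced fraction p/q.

By countable additivity of the Lebesgue measure on pairwise disjoint measurable sets,
  m(union_{j >= 1} I_j) = sum_{j >= 1} m(I_j) = sum_{j >= 1} a * r^(j-1),
  with a = 4/3 and r = 1/5.
Since 0 < r = 1/5 < 1, the geometric series converges:
  sum_{j >= 1} a * r^(j-1) = a / (1 - r).
  = 4/3 / (1 - 1/5)
  = 4/3 / (4/5)
  = 5/3.

5/3


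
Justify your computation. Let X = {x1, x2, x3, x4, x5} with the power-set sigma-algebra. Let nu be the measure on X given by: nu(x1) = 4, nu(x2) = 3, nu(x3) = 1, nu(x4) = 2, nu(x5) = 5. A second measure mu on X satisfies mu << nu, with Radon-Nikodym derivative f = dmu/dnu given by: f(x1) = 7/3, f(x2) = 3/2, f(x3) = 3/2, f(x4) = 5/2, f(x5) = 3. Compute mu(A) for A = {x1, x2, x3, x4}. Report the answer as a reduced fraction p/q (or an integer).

By the defining property of the Radon-Nikodym derivative, for every measurable set A,
  mu(A) = integral_A f dnu.
Since nu is a discrete measure concentrated on the atoms of X, the integral over A reduces to the sum
  mu(A) = sum_{x in A} f(x) * nu({x}).
Computing each term:
  x1: f(x1) * nu(x1) = 7/3 * 4 = 28/3.
  x2: f(x2) * nu(x2) = 3/2 * 3 = 9/2.
  x3: f(x3) * nu(x3) = 3/2 * 1 = 3/2.
  x4: f(x4) * nu(x4) = 5/2 * 2 = 5.
Summing: mu(A) = 28/3 + 9/2 + 3/2 + 5 = 61/3.

61/3


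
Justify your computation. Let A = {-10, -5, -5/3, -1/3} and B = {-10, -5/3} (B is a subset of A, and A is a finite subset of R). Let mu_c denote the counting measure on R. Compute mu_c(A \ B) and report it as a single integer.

Counting measure assigns mu_c(E) = |E| (number of elements) when E is finite. For B subset A, A \ B is the set of elements of A not in B, so |A \ B| = |A| - |B|.
|A| = 4, |B| = 2, so mu_c(A \ B) = 4 - 2 = 2.

2


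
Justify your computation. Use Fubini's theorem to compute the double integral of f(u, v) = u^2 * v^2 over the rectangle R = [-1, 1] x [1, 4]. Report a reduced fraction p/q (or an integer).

f(u, v) is a tensor product of a function of u and a function of v, and both factors are bounded continuous (hence Lebesgue integrable) on the rectangle, so Fubini's theorem applies:
  integral_R f d(m x m) = (integral_a1^b1 u^2 du) * (integral_a2^b2 v^2 dv).
Inner integral in u: integral_{-1}^{1} u^2 du = (1^3 - (-1)^3)/3
  = 2/3.
Inner integral in v: integral_{1}^{4} v^2 dv = (4^3 - 1^3)/3
  = 21.
Product: (2/3) * (21) = 14.

14


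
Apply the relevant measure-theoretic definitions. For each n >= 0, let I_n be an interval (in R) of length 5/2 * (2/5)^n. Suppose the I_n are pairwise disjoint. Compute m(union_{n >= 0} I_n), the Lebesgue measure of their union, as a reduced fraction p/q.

By countable additivity of the Lebesgue measure on pairwise disjoint measurable sets,
  m(union_{n >= 0} I_n) = sum_{n >= 0} m(I_n) = sum_{n >= 0} a * r^n,
  with a = 5/2 and r = 2/5.
Since 0 < r = 2/5 < 1, the geometric series converges:
  sum_{n >= 0} a * r^n = a / (1 - r).
  = 5/2 / (1 - 2/5)
  = 5/2 / (3/5)
  = 25/6.

25/6


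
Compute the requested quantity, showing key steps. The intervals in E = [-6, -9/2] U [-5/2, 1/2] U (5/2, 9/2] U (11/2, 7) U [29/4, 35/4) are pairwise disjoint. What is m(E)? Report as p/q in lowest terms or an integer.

For pairwise disjoint intervals, m(union_i I_i) = sum_i m(I_i),
and m is invariant under swapping open/closed endpoints (single points have measure 0).
So m(E) = sum_i (b_i - a_i).
  I_1 has length -9/2 - (-6) = 3/2.
  I_2 has length 1/2 - (-5/2) = 3.
  I_3 has length 9/2 - 5/2 = 2.
  I_4 has length 7 - 11/2 = 3/2.
  I_5 has length 35/4 - 29/4 = 3/2.
Summing:
  m(E) = 3/2 + 3 + 2 + 3/2 + 3/2 = 19/2.

19/2


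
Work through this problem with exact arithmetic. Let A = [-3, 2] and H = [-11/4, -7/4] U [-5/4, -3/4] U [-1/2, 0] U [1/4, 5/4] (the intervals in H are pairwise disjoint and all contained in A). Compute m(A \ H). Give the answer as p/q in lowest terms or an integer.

The ambient interval has length m(A) = 2 - (-3) = 5.
Since the holes are disjoint and sit inside A, by finite additivity
  m(H) = sum_i (b_i - a_i), and m(A \ H) = m(A) - m(H).
Computing the hole measures:
  m(H_1) = -7/4 - (-11/4) = 1.
  m(H_2) = -3/4 - (-5/4) = 1/2.
  m(H_3) = 0 - (-1/2) = 1/2.
  m(H_4) = 5/4 - 1/4 = 1.
Summed: m(H) = 1 + 1/2 + 1/2 + 1 = 3.
So m(A \ H) = 5 - 3 = 2.

2


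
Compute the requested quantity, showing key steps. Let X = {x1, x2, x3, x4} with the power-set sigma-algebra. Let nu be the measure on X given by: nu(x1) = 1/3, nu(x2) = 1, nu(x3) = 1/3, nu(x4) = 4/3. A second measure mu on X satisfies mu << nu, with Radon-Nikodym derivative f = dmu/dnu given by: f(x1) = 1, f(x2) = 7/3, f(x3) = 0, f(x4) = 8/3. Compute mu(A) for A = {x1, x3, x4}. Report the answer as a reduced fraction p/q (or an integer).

By the defining property of the Radon-Nikodym derivative, for every measurable set A,
  mu(A) = integral_A f dnu.
Since nu is a discrete measure concentrated on the atoms of X, the integral over A reduces to the sum
  mu(A) = sum_{x in A} f(x) * nu({x}).
Computing each term:
  x1: f(x1) * nu(x1) = 1 * 1/3 = 1/3.
  x3: f(x3) * nu(x3) = 0 * 1/3 = 0.
  x4: f(x4) * nu(x4) = 8/3 * 4/3 = 32/9.
Summing: mu(A) = 1/3 + 0 + 32/9 = 35/9.

35/9


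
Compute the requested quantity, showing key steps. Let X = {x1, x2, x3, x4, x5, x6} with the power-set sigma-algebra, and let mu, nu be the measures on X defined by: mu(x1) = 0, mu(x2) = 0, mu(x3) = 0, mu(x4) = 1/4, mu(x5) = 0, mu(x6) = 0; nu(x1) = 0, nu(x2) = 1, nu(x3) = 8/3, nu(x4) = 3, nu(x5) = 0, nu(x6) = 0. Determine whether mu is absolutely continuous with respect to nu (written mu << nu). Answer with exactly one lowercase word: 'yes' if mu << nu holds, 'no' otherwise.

mu << nu means: every nu-null measurable set is also mu-null; equivalently, for every atom x, if nu({x}) = 0 then mu({x}) = 0.
Checking each atom:
  x1: nu = 0, mu = 0 -> consistent with mu << nu.
  x2: nu = 1 > 0 -> no constraint.
  x3: nu = 8/3 > 0 -> no constraint.
  x4: nu = 3 > 0 -> no constraint.
  x5: nu = 0, mu = 0 -> consistent with mu << nu.
  x6: nu = 0, mu = 0 -> consistent with mu << nu.
No atom violates the condition. Therefore mu << nu.

yes


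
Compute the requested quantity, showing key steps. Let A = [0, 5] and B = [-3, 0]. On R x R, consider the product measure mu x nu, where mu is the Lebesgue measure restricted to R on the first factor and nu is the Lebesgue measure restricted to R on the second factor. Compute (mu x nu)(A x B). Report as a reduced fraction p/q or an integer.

For a measurable rectangle A x B, the product measure satisfies
  (mu x nu)(A x B) = mu(A) * nu(B).
  mu(A) = 5.
  nu(B) = 3.
  (mu x nu)(A x B) = 5 * 3 = 15.

15


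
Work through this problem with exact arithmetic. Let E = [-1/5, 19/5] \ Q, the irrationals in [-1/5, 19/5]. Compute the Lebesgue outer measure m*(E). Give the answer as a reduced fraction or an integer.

The interval I = [-1/5, 19/5] has m(I) = 19/5 - (-1/5) = 4 (endpoints are measure-zero, so open/closed/half-open agree). Write I = (I cap Q) u (I \ Q). The rationals in I are countable, so m*(I cap Q) = 0 (cover each rational by intervals whose total length is arbitrarily small). By countable subadditivity m*(I) <= m*(I cap Q) + m*(I \ Q), hence m*(I \ Q) >= m(I) = 4. The reverse inequality m*(I \ Q) <= m*(I) = 4 is trivial since (I \ Q) is a subset of I. Therefore m*(I \ Q) = 4.

4


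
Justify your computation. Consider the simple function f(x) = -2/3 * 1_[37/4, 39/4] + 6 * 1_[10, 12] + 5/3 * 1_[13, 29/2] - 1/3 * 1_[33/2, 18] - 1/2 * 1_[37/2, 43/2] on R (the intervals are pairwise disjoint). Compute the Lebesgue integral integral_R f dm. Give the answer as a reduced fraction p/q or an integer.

For a simple function f = sum_i c_i * 1_{A_i} with disjoint A_i,
  integral f dm = sum_i c_i * m(A_i).
Lengths of the A_i:
  m(A_1) = 39/4 - 37/4 = 1/2.
  m(A_2) = 12 - 10 = 2.
  m(A_3) = 29/2 - 13 = 3/2.
  m(A_4) = 18 - 33/2 = 3/2.
  m(A_5) = 43/2 - 37/2 = 3.
Contributions c_i * m(A_i):
  (-2/3) * (1/2) = -1/3.
  (6) * (2) = 12.
  (5/3) * (3/2) = 5/2.
  (-1/3) * (3/2) = -1/2.
  (-1/2) * (3) = -3/2.
Total: -1/3 + 12 + 5/2 - 1/2 - 3/2 = 73/6.

73/6


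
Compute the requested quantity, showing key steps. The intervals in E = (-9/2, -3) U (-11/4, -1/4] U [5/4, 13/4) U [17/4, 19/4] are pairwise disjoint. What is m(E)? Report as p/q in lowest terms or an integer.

For pairwise disjoint intervals, m(union_i I_i) = sum_i m(I_i),
and m is invariant under swapping open/closed endpoints (single points have measure 0).
So m(E) = sum_i (b_i - a_i).
  I_1 has length -3 - (-9/2) = 3/2.
  I_2 has length -1/4 - (-11/4) = 5/2.
  I_3 has length 13/4 - 5/4 = 2.
  I_4 has length 19/4 - 17/4 = 1/2.
Summing:
  m(E) = 3/2 + 5/2 + 2 + 1/2 = 13/2.

13/2


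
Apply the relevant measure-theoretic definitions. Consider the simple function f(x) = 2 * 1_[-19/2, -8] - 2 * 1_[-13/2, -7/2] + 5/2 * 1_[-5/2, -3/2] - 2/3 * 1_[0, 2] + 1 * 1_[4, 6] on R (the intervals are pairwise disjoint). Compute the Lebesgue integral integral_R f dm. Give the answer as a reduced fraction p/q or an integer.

For a simple function f = sum_i c_i * 1_{A_i} with disjoint A_i,
  integral f dm = sum_i c_i * m(A_i).
Lengths of the A_i:
  m(A_1) = -8 - (-19/2) = 3/2.
  m(A_2) = -7/2 - (-13/2) = 3.
  m(A_3) = -3/2 - (-5/2) = 1.
  m(A_4) = 2 - 0 = 2.
  m(A_5) = 6 - 4 = 2.
Contributions c_i * m(A_i):
  (2) * (3/2) = 3.
  (-2) * (3) = -6.
  (5/2) * (1) = 5/2.
  (-2/3) * (2) = -4/3.
  (1) * (2) = 2.
Total: 3 - 6 + 5/2 - 4/3 + 2 = 1/6.

1/6


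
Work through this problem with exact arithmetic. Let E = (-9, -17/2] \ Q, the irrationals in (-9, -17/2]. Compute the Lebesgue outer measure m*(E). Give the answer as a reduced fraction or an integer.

The interval I = (-9, -17/2] has m(I) = -17/2 - (-9) = 1/2 (endpoints are measure-zero, so open/closed/half-open agree). Write I = (I cap Q) u (I \ Q). The rationals in I are countable, so m*(I cap Q) = 0 (cover each rational by intervals whose total length is arbitrarily small). By countable subadditivity m*(I) <= m*(I cap Q) + m*(I \ Q), hence m*(I \ Q) >= m(I) = 1/2. The reverse inequality m*(I \ Q) <= m*(I) = 1/2 is trivial since (I \ Q) is a subset of I. Therefore m*(I \ Q) = 1/2.

1/2


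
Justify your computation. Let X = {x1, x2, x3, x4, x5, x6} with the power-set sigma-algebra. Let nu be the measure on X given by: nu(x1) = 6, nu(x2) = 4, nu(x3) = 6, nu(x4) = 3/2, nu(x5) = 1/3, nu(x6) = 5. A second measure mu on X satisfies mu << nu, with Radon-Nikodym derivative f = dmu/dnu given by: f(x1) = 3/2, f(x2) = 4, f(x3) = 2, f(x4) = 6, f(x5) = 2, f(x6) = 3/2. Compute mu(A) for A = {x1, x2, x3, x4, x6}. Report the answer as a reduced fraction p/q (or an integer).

By the defining property of the Radon-Nikodym derivative, for every measurable set A,
  mu(A) = integral_A f dnu.
Since nu is a discrete measure concentrated on the atoms of X, the integral over A reduces to the sum
  mu(A) = sum_{x in A} f(x) * nu({x}).
Computing each term:
  x1: f(x1) * nu(x1) = 3/2 * 6 = 9.
  x2: f(x2) * nu(x2) = 4 * 4 = 16.
  x3: f(x3) * nu(x3) = 2 * 6 = 12.
  x4: f(x4) * nu(x4) = 6 * 3/2 = 9.
  x6: f(x6) * nu(x6) = 3/2 * 5 = 15/2.
Summing: mu(A) = 9 + 16 + 12 + 9 + 15/2 = 107/2.

107/2


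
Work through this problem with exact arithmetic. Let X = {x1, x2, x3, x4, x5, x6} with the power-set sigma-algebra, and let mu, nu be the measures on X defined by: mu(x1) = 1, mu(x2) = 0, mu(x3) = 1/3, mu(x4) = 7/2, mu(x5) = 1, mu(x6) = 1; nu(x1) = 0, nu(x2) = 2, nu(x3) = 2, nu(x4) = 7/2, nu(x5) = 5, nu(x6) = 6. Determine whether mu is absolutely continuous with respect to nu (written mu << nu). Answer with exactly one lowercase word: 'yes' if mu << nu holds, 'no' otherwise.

mu << nu means: every nu-null measurable set is also mu-null; equivalently, for every atom x, if nu({x}) = 0 then mu({x}) = 0.
Checking each atom:
  x1: nu = 0, mu = 1 > 0 -> violates mu << nu.
  x2: nu = 2 > 0 -> no constraint.
  x3: nu = 2 > 0 -> no constraint.
  x4: nu = 7/2 > 0 -> no constraint.
  x5: nu = 5 > 0 -> no constraint.
  x6: nu = 6 > 0 -> no constraint.
The atom(s) x1 violate the condition (nu = 0 but mu > 0). Therefore mu is NOT absolutely continuous w.r.t. nu.

no


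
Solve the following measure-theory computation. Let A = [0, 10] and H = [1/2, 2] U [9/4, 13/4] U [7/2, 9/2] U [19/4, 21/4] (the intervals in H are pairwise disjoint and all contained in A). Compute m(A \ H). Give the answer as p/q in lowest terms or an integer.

The ambient interval has length m(A) = 10 - 0 = 10.
Since the holes are disjoint and sit inside A, by finite additivity
  m(H) = sum_i (b_i - a_i), and m(A \ H) = m(A) - m(H).
Computing the hole measures:
  m(H_1) = 2 - 1/2 = 3/2.
  m(H_2) = 13/4 - 9/4 = 1.
  m(H_3) = 9/2 - 7/2 = 1.
  m(H_4) = 21/4 - 19/4 = 1/2.
Summed: m(H) = 3/2 + 1 + 1 + 1/2 = 4.
So m(A \ H) = 10 - 4 = 6.

6
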